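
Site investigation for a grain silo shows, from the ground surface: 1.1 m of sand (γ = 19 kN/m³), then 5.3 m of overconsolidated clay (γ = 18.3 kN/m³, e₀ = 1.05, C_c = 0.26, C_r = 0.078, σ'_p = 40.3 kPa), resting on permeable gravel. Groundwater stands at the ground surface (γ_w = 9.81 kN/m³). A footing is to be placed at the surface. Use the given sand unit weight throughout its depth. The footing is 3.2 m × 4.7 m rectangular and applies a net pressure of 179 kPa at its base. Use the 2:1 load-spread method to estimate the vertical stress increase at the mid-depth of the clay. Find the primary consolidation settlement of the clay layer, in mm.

S_c ≈ 213 mm

Mid-depth of clay below the ground surface: z = 1.1 + 5.3/2 = 3.75 m.
Total vertical stress at mid-clay: σ_v = 19×1.1 + 18.3×2.65 = 69.395 kPa.
Pore pressure: u = 9.81×(3.75 − 0) = 36.788 kPa.
Initial effective stress: σ'_0 = σ_v − u = 69.395 − 36.788 = 32.607 kPa.
Stress increase at mid-clay by the 2:1 spreading method:
Δσ = qBL/((B+z)(L+z)) = 179×3.2×4.7/((3.2+3.75)(4.7+3.75)) = 45.842 kPa
Final effective stress: σ'_f = 32.607 + 45.842 = 78.449 kPa.
σ'_f = 78.449 > σ'_p = 40.3 kPa, so the stress path crosses the preconsolidation pressure — recompression up to σ'_p, then virgin compression beyond:
S_c = H/(1+e₀)·[C_r·log₁₀(σ'_p/σ'_0) + C_c·log₁₀(σ'_f/σ'_p)]
    = 5.3/2.05 × [0.078×log₁₀(40.3/32.607) + 0.26×log₁₀(78.449/40.3)]
    = 2.5854 × [0.0071755 + 0.075213] = 0.213 m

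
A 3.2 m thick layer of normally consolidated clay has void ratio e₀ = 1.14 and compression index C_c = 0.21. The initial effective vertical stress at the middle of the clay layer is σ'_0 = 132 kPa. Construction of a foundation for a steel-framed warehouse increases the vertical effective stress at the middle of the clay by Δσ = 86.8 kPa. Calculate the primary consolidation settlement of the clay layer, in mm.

Final effective stress: σ'_f = σ'_0 + Δσ = 132 + 86.8 = 218.8 kPa.
Normally consolidated clay, so the full stress increment lies on the virgin compression line:
S_c = C_c·H/(1+e₀)·log₁₀(σ'_f/σ'_0) = 0.21×3.2/(1+1.14)×log₁₀(218.8/132)
    = 0.31402 × 0.21947 = 0.06892 m

S_c ≈ 68.9 mm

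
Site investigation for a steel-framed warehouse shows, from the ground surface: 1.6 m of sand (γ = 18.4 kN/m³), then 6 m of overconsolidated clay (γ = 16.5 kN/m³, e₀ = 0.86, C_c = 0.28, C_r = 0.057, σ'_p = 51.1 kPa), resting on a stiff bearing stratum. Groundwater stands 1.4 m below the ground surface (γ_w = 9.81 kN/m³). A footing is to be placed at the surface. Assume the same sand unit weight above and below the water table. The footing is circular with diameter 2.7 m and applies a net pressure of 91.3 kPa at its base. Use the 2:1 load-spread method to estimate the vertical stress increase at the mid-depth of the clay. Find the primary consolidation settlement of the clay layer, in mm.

Mid-depth of clay below the ground surface: z = 1.6 + 6/2 = 4.6 m.
Total vertical stress at mid-clay: σ_v = 18.4×1.6 + 16.5×3 = 78.94 kPa.
Pore pressure: u = 9.81×(4.6 − 1.4) = 31.392 kPa.
Initial effective stress: σ'_0 = σ_v − u = 78.94 − 31.392 = 47.548 kPa.
Stress increase at mid-clay by the 2:1 spreading method:
Δσ ≈ qD²/(D+z)² = 91.3×2.7²/(2.7+4.6)² = 12.49 kPa
Final effective stress: σ'_f = 47.548 + 12.49 = 60.038 kPa.
σ'_f = 60.038 > σ'_p = 51.1 kPa, so the stress path crosses the preconsolidation pressure — recompression up to σ'_p, then virgin compression beyond:
S_c = H/(1+e₀)·[C_r·log₁₀(σ'_p/σ'_0) + C_c·log₁₀(σ'_f/σ'_p)]
    = 6/1.86 × [0.057×log₁₀(51.1/47.548) + 0.28×log₁₀(60.038/51.1)]
    = 3.2258 × [0.0017835 + 0.019601] = 0.06898 m

S_c ≈ 69 mm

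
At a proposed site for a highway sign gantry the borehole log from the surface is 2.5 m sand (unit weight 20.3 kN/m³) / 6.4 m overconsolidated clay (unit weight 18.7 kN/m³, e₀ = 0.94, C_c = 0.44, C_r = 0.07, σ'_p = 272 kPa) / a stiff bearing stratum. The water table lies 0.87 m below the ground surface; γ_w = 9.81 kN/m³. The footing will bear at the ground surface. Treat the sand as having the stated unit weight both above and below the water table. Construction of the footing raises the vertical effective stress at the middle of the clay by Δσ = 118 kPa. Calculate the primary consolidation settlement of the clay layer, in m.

S_c ≈ 0.106 m

Mid-depth of clay below the ground surface: z = 2.5 + 6.4/2 = 5.7 m.
Total vertical stress at mid-clay: σ_v = 20.3×2.5 + 18.7×3.2 = 110.59 kPa.
Pore pressure: u = 9.81×(5.7 − 0.87) = 47.382 kPa.
Initial effective stress: σ'_0 = σ_v − u = 110.59 − 47.382 = 63.208 kPa.
Final effective stress: σ'_f = 63.208 + 118 = 181.21 kPa.
σ'_f = 181.21 ≤ σ'_p = 272 kPa, so the clay remains overconsolidated and only the recompression index applies:
S_c = C_r·H/(1+e₀)·log₁₀(σ'_f/σ'_0) = 0.07×6.4/1.94×log₁₀(181.21/63.208)
    = 0.23093 × 0.45741 = 0.1056 m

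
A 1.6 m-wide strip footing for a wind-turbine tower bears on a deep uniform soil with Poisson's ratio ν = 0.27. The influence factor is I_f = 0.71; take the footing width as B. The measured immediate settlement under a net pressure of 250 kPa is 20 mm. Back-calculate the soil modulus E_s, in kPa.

S_e = q·B·(1−ν²)/E_s · I_f  ⇒  E_s = q·B·(1−ν²)·I_f / S_e.
E_s = 250 × 1.6 × 0.9271 × 0.71 / 0.02 = 13160 kPa

E_s ≈ 13200 kPa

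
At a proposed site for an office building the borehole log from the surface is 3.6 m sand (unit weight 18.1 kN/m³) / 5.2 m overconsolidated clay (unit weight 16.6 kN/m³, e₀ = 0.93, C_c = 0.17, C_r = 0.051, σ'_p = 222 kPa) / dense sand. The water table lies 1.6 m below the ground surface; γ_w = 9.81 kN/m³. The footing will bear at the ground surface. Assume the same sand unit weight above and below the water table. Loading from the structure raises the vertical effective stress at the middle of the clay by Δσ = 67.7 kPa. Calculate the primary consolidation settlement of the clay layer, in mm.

Mid-depth of clay below the ground surface: z = 3.6 + 5.2/2 = 6.2 m.
Total vertical stress at mid-clay: σ_v = 18.1×3.6 + 16.6×2.6 = 108.32 kPa.
Pore pressure: u = 9.81×(6.2 − 1.6) = 45.126 kPa.
Initial effective stress: σ'_0 = σ_v − u = 108.32 − 45.126 = 63.194 kPa.
Final effective stress: σ'_f = 63.194 + 67.7 = 130.89 kPa.
σ'_f = 130.89 ≤ σ'_p = 222 kPa, so the clay remains overconsolidated and only the recompression index applies:
S_c = C_r·H/(1+e₀)·log₁₀(σ'_f/σ'_0) = 0.051×5.2/1.93×log₁₀(130.89/63.194)
    = 0.13741 × 0.31623 = 0.04345 m

S_c ≈ 43.5 mm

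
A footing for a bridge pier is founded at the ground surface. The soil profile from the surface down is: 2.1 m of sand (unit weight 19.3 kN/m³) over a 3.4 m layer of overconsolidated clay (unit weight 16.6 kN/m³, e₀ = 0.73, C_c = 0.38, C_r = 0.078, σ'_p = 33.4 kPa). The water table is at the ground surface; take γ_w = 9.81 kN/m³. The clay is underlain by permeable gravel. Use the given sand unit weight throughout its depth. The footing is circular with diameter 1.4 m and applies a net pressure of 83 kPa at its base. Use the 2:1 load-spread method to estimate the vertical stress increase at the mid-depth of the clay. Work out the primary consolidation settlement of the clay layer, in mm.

Mid-depth of clay below the ground surface: z = 2.1 + 3.4/2 = 3.8 m.
Total vertical stress at mid-clay: σ_v = 19.3×2.1 + 16.6×1.7 = 68.75 kPa.
Pore pressure: u = 9.81×(3.8 − 0) = 37.278 kPa.
Initial effective stress: σ'_0 = σ_v − u = 68.75 − 37.278 = 31.472 kPa.
Stress increase at mid-clay by the 2:1 spreading method:
Δσ ≈ qD²/(D+z)² = 83×1.4²/(1.4+3.8)² = 6.0163 kPa
Final effective stress: σ'_f = 31.472 + 6.0163 = 37.488 kPa.
σ'_f = 37.488 > σ'_p = 33.4 kPa, so the stress path crosses the preconsolidation pressure — recompression up to σ'_p, then virgin compression beyond:
S_c = H/(1+e₀)·[C_r·log₁₀(σ'_p/σ'_0) + C_c·log₁₀(σ'_f/σ'_p)]
    = 3.4/1.73 × [0.078×log₁₀(33.4/31.472) + 0.38×log₁₀(37.488/33.4)]
    = 1.9653 × [0.0020141 + 0.019055] = 0.04141 m

S_c ≈ 41.4 mm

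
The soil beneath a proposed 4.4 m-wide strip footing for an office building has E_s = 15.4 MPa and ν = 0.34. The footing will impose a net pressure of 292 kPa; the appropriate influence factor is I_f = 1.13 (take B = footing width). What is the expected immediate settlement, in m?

Immediate (elastic) settlement: S_e = q·B·(1−ν²)/E_s · I_f.
E_s = 15.4 MPa = 15400 kPa.
S_e = 292 × 4.4 × (1 − 0.34²) / 15400 × 1.13
    = 292 × 4.4 × 0.8844 / 15400 × 1.13
    = 0.08338 m

S_e ≈ 0.0834 m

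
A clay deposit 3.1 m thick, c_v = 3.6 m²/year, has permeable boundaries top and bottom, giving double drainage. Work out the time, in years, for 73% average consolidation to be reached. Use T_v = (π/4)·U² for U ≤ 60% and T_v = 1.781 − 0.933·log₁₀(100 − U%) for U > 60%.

Drainage path length: H_d = H/2 = 1.55 m (double drainage).
U > 60%: T_v = 1.781 − 0.933·log₁₀(100 − 73) = 0.44554.
t = T_v·H_d²/c_v = 0.44554×1.55²/3.6 = 0.2973 years.

t ≈ 0.297 years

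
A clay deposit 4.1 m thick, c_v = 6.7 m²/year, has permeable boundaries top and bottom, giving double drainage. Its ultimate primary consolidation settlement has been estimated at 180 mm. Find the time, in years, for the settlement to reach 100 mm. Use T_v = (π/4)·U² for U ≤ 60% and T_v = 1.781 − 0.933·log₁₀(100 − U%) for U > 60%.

Drainage path length: H_d = H/2 = 2.05 m (double drainage).
U = S(t)/S_ult = 100/180 = 0.5556.
U ≤ 60%: T_v = (π/4)·U² = (π/4)×0.55556² = 0.24241.
t = T_v·H_d²/c_v = 0.24241×2.05²/6.7 = 0.152 years.

t ≈ 0.152 years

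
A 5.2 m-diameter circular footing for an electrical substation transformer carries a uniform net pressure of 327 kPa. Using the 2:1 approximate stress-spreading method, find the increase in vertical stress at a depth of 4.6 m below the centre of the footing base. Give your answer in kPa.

Δσ_z ≈ 92.1 kPa

By the 2:1 method the load spreads at 1 horizontal : 2 vertical, so at depth z the loaded area has grown by z in each plan dimension:
Δσ ≈ qD²/(D+z)² = 327×5.2²/(5.2+4.6)² = 92.067 kPa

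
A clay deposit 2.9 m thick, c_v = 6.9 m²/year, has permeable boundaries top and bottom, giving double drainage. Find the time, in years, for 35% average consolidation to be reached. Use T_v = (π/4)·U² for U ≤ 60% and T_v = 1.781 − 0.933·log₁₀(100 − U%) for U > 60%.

Drainage path length: H_d = H/2 = 1.45 m (double drainage).
U ≤ 60%: T_v = (π/4)·U² = (π/4)×0.35² = 0.096211.
t = T_v·H_d²/c_v = 0.096211×1.45²/6.9 = 0.02932 years.

t ≈ 0.0293 years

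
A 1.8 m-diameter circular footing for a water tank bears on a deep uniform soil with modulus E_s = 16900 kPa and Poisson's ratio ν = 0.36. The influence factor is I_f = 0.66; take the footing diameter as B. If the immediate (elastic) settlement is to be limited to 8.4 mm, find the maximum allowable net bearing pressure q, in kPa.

S_e = q·B·(1−ν²)/E_s · I_f  ⇒  q = S_e·E_s / (B·(1−ν²)·I_f).
q = 0.0084 × 16900 / (1.8 × 0.8704 × 0.66) = 137.3 kPa

q ≈ 137 kPa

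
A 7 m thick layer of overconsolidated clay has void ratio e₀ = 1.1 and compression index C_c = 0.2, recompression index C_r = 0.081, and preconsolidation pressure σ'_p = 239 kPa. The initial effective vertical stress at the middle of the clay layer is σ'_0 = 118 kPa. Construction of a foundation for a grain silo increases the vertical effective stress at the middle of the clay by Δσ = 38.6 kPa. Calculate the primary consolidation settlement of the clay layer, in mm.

S_c ≈ 33.2 mm

Final effective stress: σ'_f = 118 + 38.6 = 156.6 kPa.
σ'_f = 156.6 ≤ σ'_p = 239 kPa, so the clay remains overconsolidated and only the recompression index applies:
S_c = C_r·H/(1+e₀)·log₁₀(σ'_f/σ'_0) = 0.081×7/2.1×log₁₀(156.6/118)
    = 0.27 × 0.12291 = 0.03319 m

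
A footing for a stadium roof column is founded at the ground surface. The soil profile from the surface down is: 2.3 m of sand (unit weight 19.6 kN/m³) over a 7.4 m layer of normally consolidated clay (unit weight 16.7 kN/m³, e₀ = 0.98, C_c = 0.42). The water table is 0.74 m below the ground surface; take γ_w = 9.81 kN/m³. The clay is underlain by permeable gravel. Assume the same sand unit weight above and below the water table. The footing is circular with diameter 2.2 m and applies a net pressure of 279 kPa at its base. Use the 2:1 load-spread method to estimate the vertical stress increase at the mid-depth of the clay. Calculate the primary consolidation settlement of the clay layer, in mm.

S_c ≈ 211 mm

Mid-depth of clay below the ground surface: z = 2.3 + 7.4/2 = 6 m.
Total vertical stress at mid-clay: σ_v = 19.6×2.3 + 16.7×3.7 = 106.87 kPa.
Pore pressure: u = 9.81×(6 − 0.74) = 51.601 kPa.
Initial effective stress: σ'_0 = σ_v − u = 106.87 − 51.601 = 55.269 kPa.
Stress increase at mid-clay by the 2:1 spreading method:
Δσ ≈ qD²/(D+z)² = 279×2.2²/(2.2+6)² = 20.083 kPa
Final effective stress: σ'_f = σ'_0 + Δσ = 55.269 + 20.083 = 75.352 kPa.
Normally consolidated clay, so the full stress increment lies on the virgin compression line:
S_c = C_c·H/(1+e₀)·log₁₀(σ'_f/σ'_0) = 0.42×7.4/(1+0.98)×log₁₀(75.352/55.269)
    = 1.5697 × 0.13461 = 0.2113 m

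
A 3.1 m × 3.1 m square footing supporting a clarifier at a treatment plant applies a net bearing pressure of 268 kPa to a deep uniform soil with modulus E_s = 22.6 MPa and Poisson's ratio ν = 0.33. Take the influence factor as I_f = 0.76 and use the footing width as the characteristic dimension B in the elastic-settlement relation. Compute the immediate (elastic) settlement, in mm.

S_e ≈ 24.9 mm

Immediate (elastic) settlement: S_e = q·B·(1−ν²)/E_s · I_f.
E_s = 22.6 MPa = 22600 kPa.
S_e = 268 × 3.1 × (1 − 0.33²) / 22600 × 0.76
    = 268 × 3.1 × 0.8911 / 22600 × 0.76
    = 0.0249 m = 24.9 mm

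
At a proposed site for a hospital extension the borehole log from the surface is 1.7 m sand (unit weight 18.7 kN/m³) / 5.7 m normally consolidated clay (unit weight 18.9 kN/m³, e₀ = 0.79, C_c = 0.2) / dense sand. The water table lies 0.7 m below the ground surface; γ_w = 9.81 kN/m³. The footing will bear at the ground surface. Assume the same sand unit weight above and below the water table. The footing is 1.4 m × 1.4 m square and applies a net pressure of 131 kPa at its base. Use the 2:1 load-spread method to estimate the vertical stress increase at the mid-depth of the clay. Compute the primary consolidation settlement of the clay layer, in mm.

Mid-depth of clay below the ground surface: z = 1.7 + 5.7/2 = 4.55 m.
Total vertical stress at mid-clay: σ_v = 18.7×1.7 + 18.9×2.85 = 85.655 kPa.
Pore pressure: u = 9.81×(4.55 − 0.7) = 37.769 kPa.
Initial effective stress: σ'_0 = σ_v − u = 85.655 − 37.769 = 47.886 kPa.
Stress increase at mid-clay by the 2:1 spreading method:
Δσ = qBL/((B+z)(L+z)) = 131×1.4×1.4/((1.4+4.55)(1.4+4.55)) = 7.2526 kPa
Final effective stress: σ'_f = σ'_0 + Δσ = 47.886 + 7.2526 = 55.139 kPa.
Normally consolidated clay, so the full stress increment lies on the virgin compression line:
S_c = C_c·H/(1+e₀)·log₁₀(σ'_f/σ'_0) = 0.2×5.7/(1+0.79)×log₁₀(55.139/47.886)
    = 0.63687 × 0.06125 = 0.03901 m

S_c ≈ 39 mm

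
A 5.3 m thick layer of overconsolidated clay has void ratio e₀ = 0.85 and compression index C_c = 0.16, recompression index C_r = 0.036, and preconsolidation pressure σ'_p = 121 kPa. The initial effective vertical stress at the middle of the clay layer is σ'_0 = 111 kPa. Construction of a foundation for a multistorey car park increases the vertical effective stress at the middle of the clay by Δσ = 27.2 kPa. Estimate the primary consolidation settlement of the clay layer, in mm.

S_c ≈ 30.3 mm

Final effective stress: σ'_f = 111 + 27.2 = 138.2 kPa.
σ'_f = 138.2 > σ'_p = 121 kPa, so the stress path crosses the preconsolidation pressure — recompression up to σ'_p, then virgin compression beyond:
S_c = H/(1+e₀)·[C_r·log₁₀(σ'_p/σ'_0) + C_c·log₁₀(σ'_f/σ'_p)]
    = 5.3/1.85 × [0.036×log₁₀(121/111) + 0.16×log₁₀(138.2/121)]
    = 2.8649 × [0.0013486 + 0.0092356] = 0.03032 m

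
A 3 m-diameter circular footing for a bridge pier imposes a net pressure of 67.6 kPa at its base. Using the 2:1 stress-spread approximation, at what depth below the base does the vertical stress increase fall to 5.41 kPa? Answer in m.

z ≈ 7.6 m

2:1 spreading — at depth z the loaded area has grown by z in each plan dimension:
qD²/(D+z)² = Δσ_z ⇒ z = D(√(q/Δσ_z) − 1) = 3×(√(67.6/5.41) − 1) = 7.605 m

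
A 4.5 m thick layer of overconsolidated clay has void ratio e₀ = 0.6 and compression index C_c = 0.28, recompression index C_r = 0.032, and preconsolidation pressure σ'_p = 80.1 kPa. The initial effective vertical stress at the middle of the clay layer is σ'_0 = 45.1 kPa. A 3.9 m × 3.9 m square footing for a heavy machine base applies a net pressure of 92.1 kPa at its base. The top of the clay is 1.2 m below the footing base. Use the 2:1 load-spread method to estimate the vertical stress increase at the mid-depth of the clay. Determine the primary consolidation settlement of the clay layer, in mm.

S_c ≈ 17.8 mm

Mid-depth of clay below the footing base: z = 1.2 + 4.5/2 = 3.45 m.
Stress increase at mid-clay by the 2:1 spreading method:
Δσ = qBL/((B+z)(L+z)) = 92.1×3.9×3.9/((3.9+3.45)(3.9+3.45)) = 25.931 kPa
Final effective stress: σ'_f = 45.1 + 25.931 = 71.031 kPa.
σ'_f = 71.031 ≤ σ'_p = 80.1 kPa, so the clay remains overconsolidated and only the recompression index applies:
S_c = C_r·H/(1+e₀)·log₁₀(σ'_f/σ'_0) = 0.032×4.5/1.6×log₁₀(71.031/45.1)
    = 0.09 × 0.19727 = 0.01775 m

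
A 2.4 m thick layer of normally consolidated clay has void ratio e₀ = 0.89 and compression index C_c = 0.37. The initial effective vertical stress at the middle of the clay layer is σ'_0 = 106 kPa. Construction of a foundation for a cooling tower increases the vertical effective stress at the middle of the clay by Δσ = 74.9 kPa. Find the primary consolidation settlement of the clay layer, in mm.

S_c ≈ 109 mm

Final effective stress: σ'_f = σ'_0 + Δσ = 106 + 74.9 = 180.9 kPa.
Normally consolidated clay, so the full stress increment lies on the virgin compression line:
S_c = C_c·H/(1+e₀)·log₁₀(σ'_f/σ'_0) = 0.37×2.4/(1+0.89)×log₁₀(180.9/106)
    = 0.46984 × 0.23213 = 0.1091 m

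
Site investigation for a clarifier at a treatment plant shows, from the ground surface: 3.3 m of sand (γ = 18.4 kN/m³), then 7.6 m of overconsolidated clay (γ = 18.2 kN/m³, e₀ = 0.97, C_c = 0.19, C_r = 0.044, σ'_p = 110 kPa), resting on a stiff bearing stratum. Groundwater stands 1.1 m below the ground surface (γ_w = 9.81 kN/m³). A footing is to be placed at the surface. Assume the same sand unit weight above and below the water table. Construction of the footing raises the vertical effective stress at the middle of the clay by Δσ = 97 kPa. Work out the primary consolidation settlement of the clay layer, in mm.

S_c ≈ 167 mm

Mid-depth of clay below the ground surface: z = 3.3 + 7.6/2 = 7.1 m.
Total vertical stress at mid-clay: σ_v = 18.4×3.3 + 18.2×3.8 = 129.88 kPa.
Pore pressure: u = 9.81×(7.1 − 1.1) = 58.86 kPa.
Initial effective stress: σ'_0 = σ_v − u = 129.88 − 58.86 = 71.02 kPa.
Final effective stress: σ'_f = 71.02 + 97 = 168.02 kPa.
σ'_f = 168.02 > σ'_p = 110 kPa, so the stress path crosses the preconsolidation pressure — recompression up to σ'_p, then virgin compression beyond:
S_c = H/(1+e₀)·[C_r·log₁₀(σ'_p/σ'_0) + C_c·log₁₀(σ'_f/σ'_p)]
    = 7.6/1.97 × [0.044×log₁₀(110/71.02) + 0.19×log₁₀(168.02/110)]
    = 3.8579 × [0.0083605 + 0.034954] = 0.1671 m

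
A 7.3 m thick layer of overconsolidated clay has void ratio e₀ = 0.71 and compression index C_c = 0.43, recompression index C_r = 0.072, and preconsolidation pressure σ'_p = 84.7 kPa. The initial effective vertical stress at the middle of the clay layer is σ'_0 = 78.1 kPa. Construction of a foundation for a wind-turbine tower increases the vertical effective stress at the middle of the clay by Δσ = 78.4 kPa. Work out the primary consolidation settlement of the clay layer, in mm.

S_c ≈ 500 mm

Final effective stress: σ'_f = 78.1 + 78.4 = 156.5 kPa.
σ'_f = 156.5 > σ'_p = 84.7 kPa, so the stress path crosses the preconsolidation pressure — recompression up to σ'_p, then virgin compression beyond:
S_c = H/(1+e₀)·[C_r·log₁₀(σ'_p/σ'_0) + C_c·log₁₀(σ'_f/σ'_p)]
    = 7.3/1.71 × [0.072×log₁₀(84.7/78.1) + 0.43×log₁₀(156.5/84.7)]
    = 4.269 × [0.0025367 + 0.11465] = 0.5003 m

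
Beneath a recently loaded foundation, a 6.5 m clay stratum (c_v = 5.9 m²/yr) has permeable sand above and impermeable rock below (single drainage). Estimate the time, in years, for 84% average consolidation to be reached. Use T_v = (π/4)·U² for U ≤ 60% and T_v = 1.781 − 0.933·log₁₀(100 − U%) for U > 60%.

Drainage path length: H_d = H = 6.5 m (single drainage).
U > 60%: T_v = 1.781 − 0.933·log₁₀(100 − 84) = 0.65756.
t = T_v·H_d²/c_v = 0.65756×6.5²/5.9 = 4.709 years.

t ≈ 4.71 years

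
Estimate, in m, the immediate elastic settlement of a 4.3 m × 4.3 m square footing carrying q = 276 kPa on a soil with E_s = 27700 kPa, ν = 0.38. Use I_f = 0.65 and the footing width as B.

S_e ≈ 0.0238 m

Immediate (elastic) settlement: S_e = q·B·(1−ν²)/E_s · I_f.
S_e = 276 × 4.3 × (1 − 0.38²) / 27700 × 0.65
    = 276 × 4.3 × 0.8556 / 27700 × 0.65
    = 0.02383 m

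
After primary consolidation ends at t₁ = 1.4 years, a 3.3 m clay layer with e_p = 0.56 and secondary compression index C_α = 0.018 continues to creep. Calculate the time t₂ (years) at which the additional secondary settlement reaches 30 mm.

t₂ ≈ 8.59 years

S_s = C_α·H/(1+e_p)·log₁₀(t₂/t₁) ⇒ log₁₀(t₂/t₁) = S_s·(1+e_p)/(C_α·H).
log₁₀(t₂/t₁) = 0.03 × (1+0.56) / (0.018×3.3) = 0.7879
t₂ = t₁ × 10^0.7879 = 1.4 × 6.136 = 8.59 years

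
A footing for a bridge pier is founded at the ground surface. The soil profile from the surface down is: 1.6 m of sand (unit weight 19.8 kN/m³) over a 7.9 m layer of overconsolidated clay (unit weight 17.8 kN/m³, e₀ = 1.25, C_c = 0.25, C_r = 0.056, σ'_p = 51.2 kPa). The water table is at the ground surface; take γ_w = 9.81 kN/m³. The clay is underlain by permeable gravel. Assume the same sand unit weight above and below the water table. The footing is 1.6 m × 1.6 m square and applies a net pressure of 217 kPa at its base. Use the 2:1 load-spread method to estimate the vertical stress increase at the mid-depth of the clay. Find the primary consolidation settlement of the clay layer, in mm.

S_c ≈ 56.5 mm

Mid-depth of clay below the ground surface: z = 1.6 + 7.9/2 = 5.55 m.
Total vertical stress at mid-clay: σ_v = 19.8×1.6 + 17.8×3.95 = 101.99 kPa.
Pore pressure: u = 9.81×(5.55 − 0) = 54.446 kPa.
Initial effective stress: σ'_0 = σ_v − u = 101.99 − 54.446 = 47.544 kPa.
Stress increase at mid-clay by the 2:1 spreading method:
Δσ = qBL/((B+z)(L+z)) = 217×1.6×1.6/((1.6+5.55)(1.6+5.55)) = 10.866 kPa
Final effective stress: σ'_f = 47.544 + 10.866 = 58.41 kPa.
σ'_f = 58.41 > σ'_p = 51.2 kPa, so the stress path crosses the preconsolidation pressure — recompression up to σ'_p, then virgin compression beyond:
S_c = H/(1+e₀)·[C_r·log₁₀(σ'_p/σ'_0) + C_c·log₁₀(σ'_f/σ'_p)]
    = 7.9/2.25 × [0.056×log₁₀(51.2/47.544) + 0.25×log₁₀(58.41/51.2)]
    = 3.5111 × [0.0018018 + 0.014304] = 0.05655 m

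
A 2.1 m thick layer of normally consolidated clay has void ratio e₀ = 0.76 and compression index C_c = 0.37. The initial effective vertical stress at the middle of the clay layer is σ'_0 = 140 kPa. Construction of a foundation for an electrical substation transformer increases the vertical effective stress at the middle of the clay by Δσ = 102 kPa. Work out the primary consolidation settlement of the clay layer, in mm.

S_c ≈ 105 mm

Final effective stress: σ'_f = σ'_0 + Δσ = 140 + 102 = 242 kPa.
Normally consolidated clay, so the full stress increment lies on the virgin compression line:
S_c = C_c·H/(1+e₀)·log₁₀(σ'_f/σ'_0) = 0.37×2.1/(1+0.76)×log₁₀(242/140)
    = 0.44148 × 0.23769 = 0.1049 m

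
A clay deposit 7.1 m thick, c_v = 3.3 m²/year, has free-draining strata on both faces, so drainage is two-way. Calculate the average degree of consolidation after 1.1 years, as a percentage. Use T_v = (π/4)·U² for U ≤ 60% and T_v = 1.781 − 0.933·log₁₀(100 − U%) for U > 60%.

U ≈ 60.2 %

Drainage path length: H_d = H/2 = 3.55 m (double drainage).
T_v = c_v·t/H_d² = 3.3×1.1/3.55² = 0.28804.
T_v = 0.28804 corresponds to the U > 60% branch:
U = 1 − 10^((1.781 − T_v)/0.933)/100 = 0.6017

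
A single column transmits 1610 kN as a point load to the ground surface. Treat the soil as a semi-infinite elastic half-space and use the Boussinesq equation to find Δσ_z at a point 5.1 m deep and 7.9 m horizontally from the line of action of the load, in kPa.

Boussinesq vertical stress below a point load on an elastic half-space:
Δσ_z = 3P/(2πz²) · [1 + (r/z)²]^(−5/2)
r/z = 7.9/5.1 = 1.549; [1+(r/z)²]^(−5/2) = 0.046933.
Δσ_z = 3×1610/(2π×5.1²) × 0.046933 = 29.555 × 0.046933 = 1.387 kPa

Δσ_z ≈ 1.39 kPa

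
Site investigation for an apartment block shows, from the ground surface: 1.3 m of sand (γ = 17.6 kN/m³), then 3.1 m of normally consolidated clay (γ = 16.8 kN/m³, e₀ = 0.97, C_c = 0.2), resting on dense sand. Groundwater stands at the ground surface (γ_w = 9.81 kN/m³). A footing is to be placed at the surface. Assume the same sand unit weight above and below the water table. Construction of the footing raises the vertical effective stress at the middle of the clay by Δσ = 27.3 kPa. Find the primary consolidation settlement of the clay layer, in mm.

S_c ≈ 114 mm

Mid-depth of clay below the ground surface: z = 1.3 + 3.1/2 = 2.85 m.
Total vertical stress at mid-clay: σ_v = 17.6×1.3 + 16.8×1.55 = 48.92 kPa.
Pore pressure: u = 9.81×(2.85 − 0) = 27.959 kPa.
Initial effective stress: σ'_0 = σ_v − u = 48.92 − 27.959 = 20.961 kPa.
Final effective stress: σ'_f = σ'_0 + Δσ = 20.961 + 27.3 = 48.261 kPa.
Normally consolidated clay, so the full stress increment lies on the virgin compression line:
S_c = C_c·H/(1+e₀)·log₁₀(σ'_f/σ'_0) = 0.2×3.1/(1+0.97)×log₁₀(48.261/20.961)
    = 0.31472 × 0.36218 = 0.114 m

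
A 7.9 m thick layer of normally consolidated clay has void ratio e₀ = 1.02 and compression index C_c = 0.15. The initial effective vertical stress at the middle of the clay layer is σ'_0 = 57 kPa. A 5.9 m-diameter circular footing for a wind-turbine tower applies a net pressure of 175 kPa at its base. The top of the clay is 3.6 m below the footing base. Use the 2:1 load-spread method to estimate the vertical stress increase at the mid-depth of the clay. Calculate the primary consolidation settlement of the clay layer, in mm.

Mid-depth of clay below the footing base: z = 3.6 + 7.9/2 = 7.55 m.
Stress increase at mid-clay by the 2:1 spreading method:
Δσ ≈ qD²/(D+z)² = 175×5.9²/(5.9+7.55)² = 33.674 kPa
Final effective stress: σ'_f = σ'_0 + Δσ = 57 + 33.674 = 90.674 kPa.
Normally consolidated clay, so the full stress increment lies on the virgin compression line:
S_c = C_c·H/(1+e₀)·log₁₀(σ'_f/σ'_0) = 0.15×7.9/(1+1.02)×log₁₀(90.674/57)
    = 0.58663 × 0.20161 = 0.1183 m

S_c ≈ 118 mm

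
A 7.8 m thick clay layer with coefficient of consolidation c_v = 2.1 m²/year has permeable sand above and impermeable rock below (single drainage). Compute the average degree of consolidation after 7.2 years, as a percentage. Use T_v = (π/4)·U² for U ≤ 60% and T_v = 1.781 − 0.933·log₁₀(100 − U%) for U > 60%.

U ≈ 56.3 %

Drainage path length: H_d = H = 7.8 m (single drainage).
T_v = c_v·t/H_d² = 2.1×7.2/7.8² = 0.24852.
T_v = 0.24852 corresponds to the U ≤ 60% branch:
U = √(4T_v/π) = 0.5625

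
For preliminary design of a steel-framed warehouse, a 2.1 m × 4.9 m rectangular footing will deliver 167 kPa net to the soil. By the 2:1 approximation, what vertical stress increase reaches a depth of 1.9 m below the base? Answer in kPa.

By the 2:1 method the load spreads at 1 horizontal : 2 vertical, so at depth z the loaded area has grown by z in each plan dimension:
Δσ = qBL/((B+z)(L+z)) = 167×2.1×4.9/((2.1+1.9)(4.9+1.9)) = 63.178 kPa

Δσ_z ≈ 63.2 kPa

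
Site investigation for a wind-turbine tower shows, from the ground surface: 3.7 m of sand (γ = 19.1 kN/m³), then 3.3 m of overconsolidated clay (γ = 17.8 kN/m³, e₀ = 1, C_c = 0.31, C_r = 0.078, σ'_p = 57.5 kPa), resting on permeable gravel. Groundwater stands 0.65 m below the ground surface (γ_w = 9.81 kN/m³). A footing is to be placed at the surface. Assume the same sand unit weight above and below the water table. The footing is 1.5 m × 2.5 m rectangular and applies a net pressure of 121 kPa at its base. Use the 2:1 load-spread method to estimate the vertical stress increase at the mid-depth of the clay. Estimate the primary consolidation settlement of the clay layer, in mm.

Mid-depth of clay below the ground surface: z = 3.7 + 3.3/2 = 5.35 m.
Total vertical stress at mid-clay: σ_v = 19.1×3.7 + 17.8×1.65 = 100.04 kPa.
Pore pressure: u = 9.81×(5.35 − 0.65) = 46.107 kPa.
Initial effective stress: σ'_0 = σ_v − u = 100.04 − 46.107 = 53.933 kPa.
Stress increase at mid-clay by the 2:1 spreading method:
Δσ = qBL/((B+z)(L+z)) = 121×1.5×2.5/((1.5+5.35)(2.5+5.35)) = 8.4383 kPa
Final effective stress: σ'_f = 53.933 + 8.4383 = 62.371 kPa.
σ'_f = 62.371 > σ'_p = 57.5 kPa, so the stress path crosses the preconsolidation pressure — recompression up to σ'_p, then virgin compression beyond:
S_c = H/(1+e₀)·[C_r·log₁₀(σ'_p/σ'_0) + C_c·log₁₀(σ'_f/σ'_p)]
    = 3.3/2 × [0.078×log₁₀(57.5/53.933) + 0.31×log₁₀(62.371/57.5)]
    = 1.65 × [0.0021694 + 0.010948] = 0.02164 m

S_c ≈ 21.6 mm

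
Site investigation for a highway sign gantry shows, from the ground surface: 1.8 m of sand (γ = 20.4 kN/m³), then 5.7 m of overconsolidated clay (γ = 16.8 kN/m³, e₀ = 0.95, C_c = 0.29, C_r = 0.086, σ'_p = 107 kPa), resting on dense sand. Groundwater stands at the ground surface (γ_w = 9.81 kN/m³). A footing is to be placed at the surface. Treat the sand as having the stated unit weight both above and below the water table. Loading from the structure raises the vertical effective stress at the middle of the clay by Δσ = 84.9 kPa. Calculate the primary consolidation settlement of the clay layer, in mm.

S_c ≈ 164 mm

Mid-depth of clay below the ground surface: z = 1.8 + 5.7/2 = 4.65 m.
Total vertical stress at mid-clay: σ_v = 20.4×1.8 + 16.8×2.85 = 84.6 kPa.
Pore pressure: u = 9.81×(4.65 − 0) = 45.617 kPa.
Initial effective stress: σ'_0 = σ_v − u = 84.6 − 45.617 = 38.983 kPa.
Final effective stress: σ'_f = 38.983 + 84.9 = 123.88 kPa.
σ'_f = 123.88 > σ'_p = 107 kPa, so the stress path crosses the preconsolidation pressure — recompression up to σ'_p, then virgin compression beyond:
S_c = H/(1+e₀)·[C_r·log₁₀(σ'_p/σ'_0) + C_c·log₁₀(σ'_f/σ'_p)]
    = 5.7/1.95 × [0.086×log₁₀(107/38.983) + 0.29×log₁₀(123.88/107)]
    = 2.9231 × [0.037712 + 0.018449] = 0.1642 m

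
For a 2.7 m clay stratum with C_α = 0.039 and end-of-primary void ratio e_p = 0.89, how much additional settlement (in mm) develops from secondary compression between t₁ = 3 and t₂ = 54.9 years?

Secondary compression: S_s = C_α·H/(1+e_p)·log₁₀(t₂/t₁)
S_s = 0.039×2.7/(1+0.89)×log₁₀(54.9/3)
    = 0.05571 × 1.262 = 0.07034 m

S_s ≈ 70.3 mm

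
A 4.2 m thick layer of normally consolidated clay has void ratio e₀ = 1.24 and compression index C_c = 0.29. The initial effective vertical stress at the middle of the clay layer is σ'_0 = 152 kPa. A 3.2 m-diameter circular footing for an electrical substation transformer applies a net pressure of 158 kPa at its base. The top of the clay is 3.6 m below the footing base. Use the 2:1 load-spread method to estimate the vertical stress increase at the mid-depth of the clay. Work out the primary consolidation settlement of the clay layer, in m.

Mid-depth of clay below the footing base: z = 3.6 + 4.2/2 = 5.7 m.
Stress increase at mid-clay by the 2:1 spreading method:
Δσ ≈ qD²/(D+z)² = 158×3.2²/(3.2+5.7)² = 20.426 kPa
Final effective stress: σ'_f = σ'_0 + Δσ = 152 + 20.426 = 172.43 kPa.
Normally consolidated clay, so the full stress increment lies on the virgin compression line:
S_c = C_c·H/(1+e₀)·log₁₀(σ'_f/σ'_0) = 0.29×4.2/(1+1.24)×log₁₀(172.43/152)
    = 0.54375 × 0.054769 = 0.02978 m

S_c ≈ 0.0298 m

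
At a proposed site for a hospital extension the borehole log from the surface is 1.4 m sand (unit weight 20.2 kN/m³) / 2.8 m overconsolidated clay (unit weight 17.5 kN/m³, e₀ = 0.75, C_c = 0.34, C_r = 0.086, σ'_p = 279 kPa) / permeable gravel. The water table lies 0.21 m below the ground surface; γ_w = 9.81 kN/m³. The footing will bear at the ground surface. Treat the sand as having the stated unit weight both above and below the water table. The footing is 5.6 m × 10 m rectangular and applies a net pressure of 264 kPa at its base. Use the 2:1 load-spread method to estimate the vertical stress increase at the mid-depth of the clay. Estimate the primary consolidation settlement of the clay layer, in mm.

Mid-depth of clay below the ground surface: z = 1.4 + 2.8/2 = 2.8 m.
Total vertical stress at mid-clay: σ_v = 20.2×1.4 + 17.5×1.4 = 52.78 kPa.
Pore pressure: u = 9.81×(2.8 − 0.21) = 25.408 kPa.
Initial effective stress: σ'_0 = σ_v − u = 52.78 − 25.408 = 27.372 kPa.
Stress increase at mid-clay by the 2:1 spreading method:
Δσ = qBL/((B+z)(L+z)) = 264×5.6×10/((5.6+2.8)(10+2.8)) = 137.5 kPa
Final effective stress: σ'_f = 27.372 + 137.5 = 164.87 kPa.
σ'_f = 164.87 ≤ σ'_p = 279 kPa, so the clay remains overconsolidated and only the recompression index applies:
S_c = C_r·H/(1+e₀)·log₁₀(σ'_f/σ'_0) = 0.086×2.8/1.75×log₁₀(164.87/27.372)
    = 0.1376 × 0.77984 = 0.1073 m

S_c ≈ 107 mm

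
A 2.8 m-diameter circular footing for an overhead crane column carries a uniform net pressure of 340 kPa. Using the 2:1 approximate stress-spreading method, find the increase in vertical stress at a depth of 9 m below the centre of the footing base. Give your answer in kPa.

By the 2:1 method the load spreads at 1 horizontal : 2 vertical, so at depth z the loaded area has grown by z in each plan dimension:
Δσ ≈ qD²/(D+z)² = 340×2.8²/(2.8+9)² = 19.144 kPa

Δσ_z ≈ 19.1 kPa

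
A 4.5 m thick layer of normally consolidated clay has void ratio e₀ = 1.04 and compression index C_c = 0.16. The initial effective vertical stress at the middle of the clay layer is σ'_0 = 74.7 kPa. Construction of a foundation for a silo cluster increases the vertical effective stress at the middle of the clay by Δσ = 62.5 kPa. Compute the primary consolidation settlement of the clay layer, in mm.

Final effective stress: σ'_f = σ'_0 + Δσ = 74.7 + 62.5 = 137.2 kPa.
Normally consolidated clay, so the full stress increment lies on the virgin compression line:
S_c = C_c·H/(1+e₀)·log₁₀(σ'_f/σ'_0) = 0.16×4.5/(1+1.04)×log₁₀(137.2/74.7)
    = 0.35294 × 0.26403 = 0.09319 m

S_c ≈ 93.2 mm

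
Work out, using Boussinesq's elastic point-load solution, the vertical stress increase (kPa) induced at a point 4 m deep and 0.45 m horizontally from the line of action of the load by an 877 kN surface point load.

Boussinesq vertical stress below a point load on an elastic half-space:
Δσ_z = 3P/(2πz²) · [1 + (r/z)²]^(−5/2)
r/z = 0.45/4 = 0.1125; [1+(r/z)²]^(−5/2) = 0.96905.
Δσ_z = 3×877/(2π×4²) × 0.96905 = 26.171 × 0.96905 = 25.36 kPa

Δσ_z ≈ 25.4 kPa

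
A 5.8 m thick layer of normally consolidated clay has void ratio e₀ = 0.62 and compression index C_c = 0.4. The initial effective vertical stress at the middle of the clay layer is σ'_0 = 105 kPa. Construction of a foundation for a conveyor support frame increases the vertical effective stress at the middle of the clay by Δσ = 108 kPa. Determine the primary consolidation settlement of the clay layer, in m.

S_c ≈ 0.44 m

Final effective stress: σ'_f = σ'_0 + Δσ = 105 + 108 = 213 kPa.
Normally consolidated clay, so the full stress increment lies on the virgin compression line:
S_c = C_c·H/(1+e₀)·log₁₀(σ'_f/σ'_0) = 0.4×5.8/(1+0.62)×log₁₀(213/105)
    = 1.4321 × 0.30719 = 0.4399 m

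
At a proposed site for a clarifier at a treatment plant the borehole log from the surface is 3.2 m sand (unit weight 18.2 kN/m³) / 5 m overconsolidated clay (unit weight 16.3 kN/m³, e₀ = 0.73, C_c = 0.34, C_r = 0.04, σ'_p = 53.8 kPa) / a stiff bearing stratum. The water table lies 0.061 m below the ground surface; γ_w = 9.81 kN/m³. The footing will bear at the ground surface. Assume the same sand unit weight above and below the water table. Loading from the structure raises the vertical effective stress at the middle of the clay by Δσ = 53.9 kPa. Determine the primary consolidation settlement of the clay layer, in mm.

Mid-depth of clay below the ground surface: z = 3.2 + 5/2 = 5.7 m.
Total vertical stress at mid-clay: σ_v = 18.2×3.2 + 16.3×2.5 = 98.99 kPa.
Pore pressure: u = 9.81×(5.7 − 0.061) = 55.319 kPa.
Initial effective stress: σ'_0 = σ_v − u = 98.99 − 55.319 = 43.671 kPa.
Final effective stress: σ'_f = 43.671 + 53.9 = 97.571 kPa.
σ'_f = 97.571 > σ'_p = 53.8 kPa, so the stress path crosses the preconsolidation pressure — recompression up to σ'_p, then virgin compression beyond:
S_c = H/(1+e₀)·[C_r·log₁₀(σ'_p/σ'_0) + C_c·log₁₀(σ'_f/σ'_p)]
    = 5/1.73 × [0.04×log₁₀(53.8/43.671) + 0.34×log₁₀(97.571/53.8)]
    = 2.8902 × [0.0036236 + 0.087903] = 0.2645 m

S_c ≈ 265 mm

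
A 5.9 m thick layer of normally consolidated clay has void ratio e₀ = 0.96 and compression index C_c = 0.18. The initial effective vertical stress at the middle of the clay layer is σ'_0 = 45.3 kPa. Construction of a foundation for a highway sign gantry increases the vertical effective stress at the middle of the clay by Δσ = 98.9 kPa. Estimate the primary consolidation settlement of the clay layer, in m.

Final effective stress: σ'_f = σ'_0 + Δσ = 45.3 + 98.9 = 144.2 kPa.
Normally consolidated clay, so the full stress increment lies on the virgin compression line:
S_c = C_c·H/(1+e₀)·log₁₀(σ'_f/σ'_0) = 0.18×5.9/(1+0.96)×log₁₀(144.2/45.3)
    = 0.54184 × 0.50287 = 0.2725 m

S_c ≈ 0.272 m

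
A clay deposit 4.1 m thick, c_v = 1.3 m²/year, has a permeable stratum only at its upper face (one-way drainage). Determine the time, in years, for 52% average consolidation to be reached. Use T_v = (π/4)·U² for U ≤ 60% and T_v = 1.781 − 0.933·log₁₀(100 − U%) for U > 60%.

Drainage path length: H_d = H = 4.1 m (single drainage).
U ≤ 60%: T_v = (π/4)·U² = (π/4)×0.52² = 0.21237.
t = T_v·H_d²/c_v = 0.21237×4.1²/1.3 = 2.746 years.

t ≈ 2.75 years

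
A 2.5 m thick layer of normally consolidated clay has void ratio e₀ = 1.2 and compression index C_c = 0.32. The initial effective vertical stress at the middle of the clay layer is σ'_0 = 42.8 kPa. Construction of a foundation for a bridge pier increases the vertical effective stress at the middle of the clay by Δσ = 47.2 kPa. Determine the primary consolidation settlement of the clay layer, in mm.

Final effective stress: σ'_f = σ'_0 + Δσ = 42.8 + 47.2 = 90 kPa.
Normally consolidated clay, so the full stress increment lies on the virgin compression line:
S_c = C_c·H/(1+e₀)·log₁₀(σ'_f/σ'_0) = 0.32×2.5/(1+1.2)×log₁₀(90/42.8)
    = 0.36364 × 0.3228 = 0.1174 m

S_c ≈ 117 mm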